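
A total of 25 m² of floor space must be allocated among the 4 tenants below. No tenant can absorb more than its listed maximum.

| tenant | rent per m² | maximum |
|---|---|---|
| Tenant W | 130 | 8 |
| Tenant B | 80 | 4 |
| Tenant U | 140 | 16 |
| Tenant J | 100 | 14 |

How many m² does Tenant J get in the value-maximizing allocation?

Highest rent per m² first: Tenant U 140 > Tenant W 130 > Tenant J 100 > Tenant B 80.
Tenant U takes 16 to reach its cap of 16 — 9 left.
Tenant W takes 8 to reach its cap of 8 — 1 left.
Only 1 left; Tenant J takes them to reach 1.

1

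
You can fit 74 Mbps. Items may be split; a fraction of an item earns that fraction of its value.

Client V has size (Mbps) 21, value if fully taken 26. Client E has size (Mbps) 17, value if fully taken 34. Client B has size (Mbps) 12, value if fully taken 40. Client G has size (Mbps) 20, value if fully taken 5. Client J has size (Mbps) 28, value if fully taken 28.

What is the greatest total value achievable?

124

Sort by value density: Client B 40/12≈3.33, Client E 34/17≈2, Client V 26/21≈1.24, Client J 28/28≈1, Client G 5/20≈0.25.
Take all of Client B (12 Mbps, value 40) ; 62 Mbps left.
Take all of Client E (17 Mbps, value 34) ; 45 Mbps left.
All 21 Mbps of Client V fit (value 26) ; 24 remain.
Fill the last 24 Mbps with part of Client J: 24/28 of it earns 24.
Total value = 124.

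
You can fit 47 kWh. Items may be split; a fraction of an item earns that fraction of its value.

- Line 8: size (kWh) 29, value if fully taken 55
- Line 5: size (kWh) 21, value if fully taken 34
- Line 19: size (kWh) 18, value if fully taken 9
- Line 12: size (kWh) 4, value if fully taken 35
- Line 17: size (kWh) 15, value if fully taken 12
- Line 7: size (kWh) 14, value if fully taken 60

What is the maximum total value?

Best value per unit of size first: Line 12 35/4≈8.75, Line 7 60/14≈4.29, Line 8 55/29≈1.9, Line 5 34/21≈1.62, Line 17 12/15≈0.8, Line 19 9/18≈0.5.
Take all of Line 12 (4 kWh, value 35) → 43 kWh left.
Line 7: take in full, 14 kWh for value 60 → 29 left.
Line 8: take in full, 29 kWh for value 55 → 0 left.
Total value = 150.

150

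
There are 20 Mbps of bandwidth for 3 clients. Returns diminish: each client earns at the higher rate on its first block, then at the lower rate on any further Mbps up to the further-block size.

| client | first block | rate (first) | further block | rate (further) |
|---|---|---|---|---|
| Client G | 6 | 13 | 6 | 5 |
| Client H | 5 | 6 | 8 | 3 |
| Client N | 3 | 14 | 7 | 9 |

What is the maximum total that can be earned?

207

Order all 6 blocks by rate: Client N/tier1 14 > Client G/tier1 13 > Client N/tier2 9 > Client H/tier1 6 > Client G/tier2 5 > Client H/tier2 3.
Client N tier1 at 14: fill all 3 ; 17 left.
Fill Client G tier1 block (6 at 13) ; 11 left.
Fill Client N tier2 block (7 at 9) ; 4 left.
Client H/tier1: +4 of 5 at 6; pool empty.
Total = 14×3 + 13×6 + 9×7 + 6×4 = 207.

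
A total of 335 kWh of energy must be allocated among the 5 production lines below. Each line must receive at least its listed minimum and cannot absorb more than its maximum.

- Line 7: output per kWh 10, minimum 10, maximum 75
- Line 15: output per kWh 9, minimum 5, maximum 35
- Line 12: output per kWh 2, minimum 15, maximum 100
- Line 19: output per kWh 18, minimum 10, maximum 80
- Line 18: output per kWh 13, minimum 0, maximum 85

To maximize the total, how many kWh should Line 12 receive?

Meeting every minimum uses 10+5+15+10+0 = 40 kWh, leaving 295.
Order the production lines by output per kWh: Line 19 18 > Line 18 13 > Line 7 10 > Line 15 9 > Line 12 2.
Line 19: +70 to 80 (cap) ; 225 left.
Line 18 takes 85 more to reach its cap of 85 ; 140 left.
Give Line 7 65 more to hit its cap of 75 ; 75 left.
Line 15 takes 30 more to reach its cap of 35 ; 45 left.
Only 45 left; Line 12 takes them to reach 60.

60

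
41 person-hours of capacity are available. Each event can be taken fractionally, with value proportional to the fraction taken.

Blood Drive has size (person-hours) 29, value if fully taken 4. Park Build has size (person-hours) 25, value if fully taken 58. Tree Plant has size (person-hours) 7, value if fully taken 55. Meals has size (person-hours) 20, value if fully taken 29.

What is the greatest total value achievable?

Sort by value density: Tree Plant 55/7≈7.86, Park Build 58/25≈2.32, Meals 29/20≈1.45, Blood Drive 4/29≈0.138.
Take all of Tree Plant (7 person-hours, value 55) → 34 person-hours left.
Take all of Park Build (25 person-hours, value 58) → 9 person-hours left.
Only 9 person-hours remain; take 9/20 of Meals for value 29×9/20 = 13.05.
Total value = 126.05.

126.05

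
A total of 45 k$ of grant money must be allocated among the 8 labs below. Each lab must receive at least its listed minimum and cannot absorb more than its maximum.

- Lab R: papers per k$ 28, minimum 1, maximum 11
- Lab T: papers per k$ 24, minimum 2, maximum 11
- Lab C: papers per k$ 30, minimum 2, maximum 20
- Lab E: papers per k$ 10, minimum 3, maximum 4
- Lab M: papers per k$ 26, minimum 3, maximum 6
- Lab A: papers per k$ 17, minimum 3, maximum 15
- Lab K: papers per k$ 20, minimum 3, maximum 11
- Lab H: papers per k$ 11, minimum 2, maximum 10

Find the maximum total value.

1141

Meeting every minimum uses 1+2+2+3+3+3+3+2 = 19 k$, leaving 26.
Order the labs by papers per k$: Lab C 30 > Lab R 28 > Lab M 26 > Lab T 24 > Lab K 20 > Lab A 17 > Lab H 11 > Lab E 10.
Give Lab C 18 more to hit its cap of 20 → 8 left.
Only 8 left; Lab R takes them to reach 9.
Total = 28×9 + 24×2 + 30×20 + 10×3 + 26×3 + 17×3 + 20×3 + 11×2 = 1141.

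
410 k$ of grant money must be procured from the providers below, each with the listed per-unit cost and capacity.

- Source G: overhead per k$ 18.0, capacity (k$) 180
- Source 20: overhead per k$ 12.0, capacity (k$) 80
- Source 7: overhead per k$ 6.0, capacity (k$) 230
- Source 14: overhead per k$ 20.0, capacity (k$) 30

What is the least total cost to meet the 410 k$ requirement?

4140

Cheapest first:
Take 230 from Source 7 at 6.0 ; need 180 more.
Source 20 at 12.0: take all 80 k$ ; 100 still needed.
Source G (18.0): take the remaining 100 ; done.
Source 14: unused.
Cost = 230×6.0 + 80×12.0 + 100×18.0 = 4140.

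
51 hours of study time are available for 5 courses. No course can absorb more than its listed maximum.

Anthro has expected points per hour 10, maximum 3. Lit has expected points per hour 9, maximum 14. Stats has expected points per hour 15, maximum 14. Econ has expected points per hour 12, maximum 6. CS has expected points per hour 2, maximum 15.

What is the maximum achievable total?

Highest expected points per hour first: Stats 15 > Econ 12 > Anthro 10 > Lit 9 > CS 2.
Give Stats 14 to hit its cap of 14 — 37 left.
Econ takes 6 to reach its cap of 6 — 31 left.
Anthro: +3 to 3 (cap) — 28 left.
Give Lit 14 to hit its cap of 14 — 14 left.
CS has room for 15 but only 14 remain, so it gets 14.
Total = 10×3 + 9×14 + 15×14 + 12×6 + 2×14 = 466.

466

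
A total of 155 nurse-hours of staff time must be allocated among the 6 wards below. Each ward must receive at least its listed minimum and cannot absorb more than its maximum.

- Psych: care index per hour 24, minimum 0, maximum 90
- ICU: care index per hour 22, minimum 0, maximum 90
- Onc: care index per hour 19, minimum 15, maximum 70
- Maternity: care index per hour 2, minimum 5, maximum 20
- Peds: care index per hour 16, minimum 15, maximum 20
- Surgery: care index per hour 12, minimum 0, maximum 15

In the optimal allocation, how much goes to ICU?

Meeting every minimum uses 0+0+15+5+15+0 = 35 nurse-hours, leaving 120.
Highest care index per hour first: Psych 24 > ICU 22 > Onc 19 > Peds 16 > Surgery 12 > Maternity 2.
Psych takes 90 more to reach its cap of 90 → 30 left.
ICU: +30 (room for 90) → 30. Pool exhausted.

30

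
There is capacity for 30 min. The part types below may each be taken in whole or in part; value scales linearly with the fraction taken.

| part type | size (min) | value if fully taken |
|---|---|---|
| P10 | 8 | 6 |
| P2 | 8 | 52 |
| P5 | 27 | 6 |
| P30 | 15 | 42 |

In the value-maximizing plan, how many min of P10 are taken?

7

Sort by value density: P2 52/8≈6.5, P30 42/15≈2.8, P10 6/8≈0.75, P5 6/27≈0.222.
P2: take in full, 8 min for value 52 → 22 left.
P30: take in full, 15 min for value 42 → 7 left.
Fill the last 7 min with part of P10: 7/8 of it earns 5.25.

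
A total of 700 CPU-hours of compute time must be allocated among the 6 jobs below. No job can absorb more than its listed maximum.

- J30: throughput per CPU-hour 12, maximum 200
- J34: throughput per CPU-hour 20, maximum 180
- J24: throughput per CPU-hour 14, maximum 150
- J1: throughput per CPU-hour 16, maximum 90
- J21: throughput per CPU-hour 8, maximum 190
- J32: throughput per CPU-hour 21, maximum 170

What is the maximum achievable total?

Highest throughput per CPU-hour first: J32 21 > J34 20 > J1 16 > J24 14 > J30 12 > J21 8.
J32: +170 to 170 (cap) ; 530 left.
J34 takes 180 to reach its cap of 180 ; 350 left.
Give J1 90 to hit its cap of 90 ; 260 left.
J24: +150 to 150 (cap) ; 110 left.
Only 110 left; J30 takes them to reach 110.
Total = 12×110 + 20×180 + 14×150 + 16×90 + 21×170 = 12030.

12030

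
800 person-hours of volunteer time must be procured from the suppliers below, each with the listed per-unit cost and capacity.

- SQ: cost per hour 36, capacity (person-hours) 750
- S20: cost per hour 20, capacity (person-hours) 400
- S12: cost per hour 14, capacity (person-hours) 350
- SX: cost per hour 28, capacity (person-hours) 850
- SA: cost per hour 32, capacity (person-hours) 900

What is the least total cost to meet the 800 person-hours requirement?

14300

Use suppliers in increasing cost order.
S12 (14): use full 350 — 450 person-hours to go.
Take 400 from S20 at 20 — need 50 more.
SX (28): take the remaining 50 — done.
SA, SQ: unused.
Cost = 350×14 + 400×20 + 50×28 = 14300.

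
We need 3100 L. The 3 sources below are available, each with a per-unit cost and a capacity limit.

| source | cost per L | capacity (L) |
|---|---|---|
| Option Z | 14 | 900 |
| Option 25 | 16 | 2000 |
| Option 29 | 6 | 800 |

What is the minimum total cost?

39800

Use sources in increasing cost order.
Option 29 at 6: take all 800 L ; 2300 still needed.
Option Z at 14: take all 900 L ; 1400 still needed.
Option 25 at 16: take 1400 of its 2000 ; requirement met.
Cost = 800×6 + 900×14 + 1400×16 = 39800.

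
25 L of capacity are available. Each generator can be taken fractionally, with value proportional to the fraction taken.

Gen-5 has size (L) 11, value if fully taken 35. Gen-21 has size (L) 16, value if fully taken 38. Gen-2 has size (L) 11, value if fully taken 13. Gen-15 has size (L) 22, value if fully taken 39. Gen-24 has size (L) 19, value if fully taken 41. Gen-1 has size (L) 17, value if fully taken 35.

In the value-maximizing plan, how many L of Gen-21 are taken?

Sort by value density: Gen-5 35/11≈3.18, Gen-21 38/16≈2.38, Gen-24 41/19≈2.16, Gen-1 35/17≈2.06, Gen-15 39/22≈1.77, Gen-2 13/11≈1.18.
All 11 L of Gen-5 fit (value 35) — 14 remain.
Only 14 L remain; take 14/16 of Gen-21 for value 38×14/16 = 33.25.

14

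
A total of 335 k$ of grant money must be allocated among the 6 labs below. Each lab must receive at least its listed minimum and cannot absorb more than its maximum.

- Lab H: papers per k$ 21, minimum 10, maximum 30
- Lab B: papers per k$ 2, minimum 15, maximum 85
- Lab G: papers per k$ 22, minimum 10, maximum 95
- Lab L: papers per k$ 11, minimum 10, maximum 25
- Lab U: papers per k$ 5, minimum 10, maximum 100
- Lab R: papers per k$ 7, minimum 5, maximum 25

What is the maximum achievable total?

Meeting every minimum uses 10+15+10+10+10+5 = 60 k$, leaving 275.
Rank by papers per k$: Lab G 22 > Lab H 21 > Lab L 11 > Lab R 7 > Lab U 5 > Lab B 2.
Give Lab G 85 more to hit its cap of 95 ; 190 left.
Give Lab H 20 more to hit its cap of 30 ; 170 left.
Lab L takes 15 more to reach its cap of 25 ; 155 left.
Lab R takes 20 more to reach its cap of 25 ; 135 left.
Lab U: +90 to 100 (cap) ; 45 left.
Lab B: +45 (room for 70) → 60. Pool exhausted.
Total = 21×30 + 2×60 + 22×95 + 11×25 + 5×100 + 7×25 = 3790.

3790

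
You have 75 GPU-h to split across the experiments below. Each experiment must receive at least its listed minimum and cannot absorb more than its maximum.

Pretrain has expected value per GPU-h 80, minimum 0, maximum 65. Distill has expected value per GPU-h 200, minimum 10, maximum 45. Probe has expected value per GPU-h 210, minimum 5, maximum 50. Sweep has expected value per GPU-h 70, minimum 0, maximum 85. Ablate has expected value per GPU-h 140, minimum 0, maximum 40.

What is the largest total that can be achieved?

15500

Meeting every minimum uses 0+10+5+0+0 = 15 GPU-h, leaving 60.
Order the experiments by expected value per GPU-h: Probe 210 > Distill 200 > Ablate 140 > Pretrain 80 > Sweep 70.
Give Probe 45 more to hit its cap of 50 ; 15 left.
Distill: +15 (room for 35) → 25. Pool exhausted.
Total = 200×25 + 210×50 = 15500.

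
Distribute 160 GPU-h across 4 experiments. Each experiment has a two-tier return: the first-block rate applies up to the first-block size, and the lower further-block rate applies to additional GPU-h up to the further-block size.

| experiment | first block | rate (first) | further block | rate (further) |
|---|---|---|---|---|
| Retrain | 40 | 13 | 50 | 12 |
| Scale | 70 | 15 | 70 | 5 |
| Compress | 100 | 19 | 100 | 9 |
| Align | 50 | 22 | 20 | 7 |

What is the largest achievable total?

Treat each block as its own option and order by rate: Align/first 22 > Compress/first 19 > Scale/first 15 > Retrain/first 13 > Retrain/second 12 > Compress/second 9 > Align/second 7 > Scale/second 5.
Align first at 22: fill all 50 — 110 left.
Fill Compress first block (100 at 19) — 10 left.
10 remain; put them into Scale first at 15.
Total = 22×50 + 19×100 + 15×10 = 3150.

3150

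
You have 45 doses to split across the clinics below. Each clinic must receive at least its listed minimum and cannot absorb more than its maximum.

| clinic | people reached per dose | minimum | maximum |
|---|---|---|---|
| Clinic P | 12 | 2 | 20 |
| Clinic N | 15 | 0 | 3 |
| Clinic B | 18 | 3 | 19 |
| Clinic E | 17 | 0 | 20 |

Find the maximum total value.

Meeting every minimum uses 2+0+3+0 = 5 doses, leaving 40.
Highest people reached per dose first: Clinic B 18 > Clinic E 17 > Clinic N 15 > Clinic P 12.
Give Clinic B 16 more to hit its cap of 19 → 24 left.
Give Clinic E 20 more to hit its cap of 20 → 4 left.
Clinic N: +3 to 3 (cap) → 1 left.
Clinic P has room for 18 more but only 1 remain, so it gets 3.
Total = 12×3 + 15×3 + 18×19 + 17×20 = 763.

763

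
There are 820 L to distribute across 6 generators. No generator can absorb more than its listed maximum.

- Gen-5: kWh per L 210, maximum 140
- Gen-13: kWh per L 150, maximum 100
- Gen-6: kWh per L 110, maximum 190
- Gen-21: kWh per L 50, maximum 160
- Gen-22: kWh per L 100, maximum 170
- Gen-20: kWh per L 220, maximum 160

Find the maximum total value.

Order the generators by kWh per L: Gen-20 220 > Gen-5 210 > Gen-13 150 > Gen-6 110 > Gen-22 100 > Gen-21 50.
Gen-20: +160 to 160 (cap) — 660 left.
Gen-5: +140 to 140 (cap) — 520 left.
Gen-13 takes 100 to reach its cap of 100 — 420 left.
Gen-6 takes 190 to reach its cap of 190 — 230 left.
Gen-22: +170 to 170 (cap) — 60 left.
Gen-21 has room for 160 but only 60 remain, so it gets 60.
Total = 210×140 + 150×100 + 110×190 + 50×60 + 100×170 + 220×160 = 120500.

120500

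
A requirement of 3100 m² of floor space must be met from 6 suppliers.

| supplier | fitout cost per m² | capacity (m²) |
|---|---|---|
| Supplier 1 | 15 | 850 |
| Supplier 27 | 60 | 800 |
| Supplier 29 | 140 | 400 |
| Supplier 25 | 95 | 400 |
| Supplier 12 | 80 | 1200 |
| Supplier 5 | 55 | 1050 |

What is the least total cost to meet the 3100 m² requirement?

150500

Fill from the cheapest supplier first.
Supplier 1 (15): use full 850 — 2250 m² to go.
Take 1050 from Supplier 5 at 55 — need 1200 more.
Supplier 27 at 60: take all 800 m² — 400 still needed.
Supplier 12 at 80: take 400 of its 1200 — requirement met.
Supplier 25, Supplier 29: unused.
Cost = 850×15 + 1050×55 + 800×60 + 400×80 = 150500.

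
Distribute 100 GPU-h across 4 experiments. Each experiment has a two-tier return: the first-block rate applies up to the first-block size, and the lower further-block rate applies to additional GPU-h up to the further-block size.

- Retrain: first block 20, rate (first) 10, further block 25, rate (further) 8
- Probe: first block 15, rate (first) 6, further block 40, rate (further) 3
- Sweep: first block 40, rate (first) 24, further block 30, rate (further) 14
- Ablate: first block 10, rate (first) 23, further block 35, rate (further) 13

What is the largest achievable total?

1870

Treat each block as its own option and order by rate: Sweep/T1 24 > Ablate/T1 23 > Sweep/T2 14 > Ablate/T2 13 > Retrain/T1 10 > Retrain/T2 8 > Probe/T1 6 > Probe/T2 3.
Fill Sweep T1 block (40 at 24) → 60 left.
Ablate T1 at 23: fill all 10 → 50 left.
Sweep/T2 (14): +30 → 20 left.
Ablate T2 at 13: only 20 left, fill 20.
Total = 24×40 + 23×10 + 14×30 + 13×20 = 1870.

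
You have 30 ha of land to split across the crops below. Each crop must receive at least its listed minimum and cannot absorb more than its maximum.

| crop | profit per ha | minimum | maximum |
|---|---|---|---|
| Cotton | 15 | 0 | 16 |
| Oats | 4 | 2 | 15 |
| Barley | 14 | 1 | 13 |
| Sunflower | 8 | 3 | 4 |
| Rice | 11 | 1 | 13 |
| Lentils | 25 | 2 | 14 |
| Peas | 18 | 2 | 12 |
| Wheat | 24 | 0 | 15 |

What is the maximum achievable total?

Meeting every minimum uses 0+2+1+3+1+2+2+0 = 11 ha, leaving 19.
Highest profit per ha first: Lentils 25 > Wheat 24 > Peas 18 > Cotton 15 > Barley 14 > Rice 11 > Sunflower 8 > Oats 4.
Lentils: +12 to 14 (cap) ; 7 left.
Only 7 left; Wheat takes them to reach 7.
Total = 4×2 + 14×1 + 8×3 + 11×1 + 25×14 + 18×2 + 24×7 = 611.

611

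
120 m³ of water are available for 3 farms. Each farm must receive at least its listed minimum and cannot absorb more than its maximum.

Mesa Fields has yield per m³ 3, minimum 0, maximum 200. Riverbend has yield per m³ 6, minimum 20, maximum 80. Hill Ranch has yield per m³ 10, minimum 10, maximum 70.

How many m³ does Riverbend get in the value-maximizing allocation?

50

Meeting every minimum uses 0+20+10 = 30 m³, leaving 90.
Order the farms by yield per m³: Hill Ranch 10 > Riverbend 6 > Mesa Fields 3.
Hill Ranch takes 60 more to reach its cap of 70 → 30 left.
Riverbend has room for 60 more but only 30 remain, so it gets 50.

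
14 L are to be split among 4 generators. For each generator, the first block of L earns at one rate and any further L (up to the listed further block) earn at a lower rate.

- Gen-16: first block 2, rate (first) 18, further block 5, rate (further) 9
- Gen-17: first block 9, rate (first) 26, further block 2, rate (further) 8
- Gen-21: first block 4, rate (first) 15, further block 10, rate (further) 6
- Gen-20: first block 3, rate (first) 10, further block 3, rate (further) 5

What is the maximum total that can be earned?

Rank every tier by rate: Gen-17/first 26 > Gen-16/first 18 > Gen-21/first 15 > Gen-20/first 10 > Gen-16/second 9 > Gen-17/second 8 > Gen-21/second 6 > Gen-20/second 5.
Gen-17 first at 26: fill all 9 ; 5 left.
Gen-16/first (18): +2 ; 3 left.
Gen-21 first at 15: only 3 left, fill 3.
Total = 26×9 + 18×2 + 15×3 = 315.

315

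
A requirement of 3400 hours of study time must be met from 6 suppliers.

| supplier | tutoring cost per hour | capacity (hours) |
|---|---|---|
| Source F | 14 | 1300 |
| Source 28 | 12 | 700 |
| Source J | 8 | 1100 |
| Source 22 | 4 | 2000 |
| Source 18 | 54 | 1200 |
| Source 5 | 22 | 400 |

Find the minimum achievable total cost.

Use suppliers in increasing cost order.
Take 2000 from Source 22 at 4 — need 1400 more.
Source J (8): use full 1100 — 300 hours to go.
Take 300 from Source 28 at 12 to finish.
Source F, Source 5, Source 18: unused.
Cost = 2000×4 + 1100×8 + 300×12 = 20400.

20400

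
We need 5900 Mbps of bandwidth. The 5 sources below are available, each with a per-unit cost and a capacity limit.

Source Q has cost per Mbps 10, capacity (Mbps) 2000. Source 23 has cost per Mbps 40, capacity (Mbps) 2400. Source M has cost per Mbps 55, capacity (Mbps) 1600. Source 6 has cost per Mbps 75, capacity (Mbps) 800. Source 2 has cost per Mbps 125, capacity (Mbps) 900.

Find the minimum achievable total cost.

Fill from the cheapest source first.
Source Q at 10: take all 2000 Mbps — 3900 still needed.
Take 2400 from Source 23 at 40 — need 1500 more.
Take 1500 from Source M at 55 to finish.
Source 6, Source 2: unused.
Cost = 2000×10 + 2400×40 + 1500×55 = 198500.

198500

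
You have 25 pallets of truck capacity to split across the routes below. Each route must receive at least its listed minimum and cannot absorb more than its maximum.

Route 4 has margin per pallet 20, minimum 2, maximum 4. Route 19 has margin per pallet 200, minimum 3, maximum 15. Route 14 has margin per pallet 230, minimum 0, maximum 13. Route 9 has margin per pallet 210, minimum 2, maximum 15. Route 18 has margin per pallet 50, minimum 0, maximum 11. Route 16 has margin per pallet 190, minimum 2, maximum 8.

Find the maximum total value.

Meeting every minimum uses 2+3+0+2+0+2 = 9 pallets, leaving 16.
Rank by margin per pallet: Route 14 230 > Route 9 210 > Route 19 200 > Route 16 190 > Route 18 50 > Route 4 20.
Route 14: +13 to 13 (cap) ; 3 left.
Route 9: +3 (room for 13) → 5. Pool exhausted.
Total = 20×2 + 200×3 + 230×13 + 210×5 + 190×2 = 5060.

5060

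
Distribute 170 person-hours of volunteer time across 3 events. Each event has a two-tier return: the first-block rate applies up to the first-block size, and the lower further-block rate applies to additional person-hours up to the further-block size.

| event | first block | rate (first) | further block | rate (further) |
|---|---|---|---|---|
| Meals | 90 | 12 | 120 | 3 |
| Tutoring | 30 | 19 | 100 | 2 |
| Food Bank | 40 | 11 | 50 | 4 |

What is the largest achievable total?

2130

Rank every tier by rate: Tutoring/first 19 > Meals/first 12 > Food Bank/first 11 > Food Bank/second 4 > Meals/second 3 > Tutoring/second 2.
Fill Tutoring first block (30 at 19) → 140 left.
Fill Meals first block (90 at 12) → 50 left.
Fill Food Bank first block (40 at 11) → 10 left.
10 remain; put them into Food Bank second at 4.
Total = 19×30 + 12×90 + 11×40 + 4×10 = 2130.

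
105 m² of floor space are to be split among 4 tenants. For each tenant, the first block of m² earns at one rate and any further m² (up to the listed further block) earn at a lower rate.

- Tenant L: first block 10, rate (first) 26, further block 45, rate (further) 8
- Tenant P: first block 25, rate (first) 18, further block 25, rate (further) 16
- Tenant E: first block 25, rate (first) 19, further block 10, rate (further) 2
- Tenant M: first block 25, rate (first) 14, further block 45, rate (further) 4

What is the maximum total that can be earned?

1865

Rank every tier by rate: Tenant L/tier1 26 > Tenant E/tier1 19 > Tenant P/tier1 18 > Tenant P/tier2 16 > Tenant M/tier1 14 > Tenant L/tier2 8 > Tenant M/tier2 4 > Tenant E/tier2 2.
Tenant L tier1 at 26: fill all 10 ; 95 left.
Tenant E/tier1 (19): +25 ; 70 left.
Fill Tenant P tier1 block (25 at 18) ; 45 left.
Tenant P tier2 at 16: fill all 25 ; 20 left.
Tenant M tier1 at 14: only 20 left, fill 20.
Total = 26×10 + 19×25 + 18×25 + 16×25 + 14×20 = 1865.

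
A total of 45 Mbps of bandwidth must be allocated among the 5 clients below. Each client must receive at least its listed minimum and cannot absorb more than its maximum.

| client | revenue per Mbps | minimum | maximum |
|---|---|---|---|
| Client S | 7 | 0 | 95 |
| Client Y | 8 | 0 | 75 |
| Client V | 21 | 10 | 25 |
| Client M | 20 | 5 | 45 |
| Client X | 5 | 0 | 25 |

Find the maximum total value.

925

Meeting every minimum uses 0+0+10+5+0 = 15 Mbps, leaving 30.
Highest revenue per Mbps first: Client V 21 > Client M 20 > Client Y 8 > Client S 7 > Client X 5.
Client V takes 15 more to reach its cap of 25 — 15 left.
Client M: +15 (room for 40) → 20. Pool exhausted.
Total = 21×25 + 20×20 = 925.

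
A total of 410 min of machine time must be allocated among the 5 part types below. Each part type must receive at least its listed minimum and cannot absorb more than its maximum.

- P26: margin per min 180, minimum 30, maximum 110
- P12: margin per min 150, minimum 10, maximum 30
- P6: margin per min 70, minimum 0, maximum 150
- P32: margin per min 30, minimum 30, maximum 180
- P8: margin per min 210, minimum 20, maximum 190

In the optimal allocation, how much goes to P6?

50

Meeting every minimum uses 30+10+0+30+20 = 90 min, leaving 320.
Order the part types by margin per min: P8 210 > P26 180 > P12 150 > P6 70 > P32 30.
P8: +170 to 190 (cap) — 150 left.
Give P26 80 more to hit its cap of 110 — 70 left.
Give P12 20 more to hit its cap of 30 — 50 left.
Only 50 left; P6 takes them to reach 50.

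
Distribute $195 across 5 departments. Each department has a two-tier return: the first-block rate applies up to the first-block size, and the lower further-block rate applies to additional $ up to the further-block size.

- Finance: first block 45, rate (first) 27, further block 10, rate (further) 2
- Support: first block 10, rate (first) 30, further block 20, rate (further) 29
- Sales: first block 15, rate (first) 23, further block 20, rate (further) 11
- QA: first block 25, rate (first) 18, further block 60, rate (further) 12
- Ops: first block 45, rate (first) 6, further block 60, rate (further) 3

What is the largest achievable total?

3830

Order all 10 blocks by rate: Support/tier1 30 > Support/tier2 29 > Finance/tier1 27 > Sales/tier1 23 > QA/tier1 18 > QA/tier2 12 > Sales/tier2 11 > Ops/tier1 6 > Ops/tier2 3 > Finance/tier2 2.
Fill Support tier1 block (10 at 30) → 185 left.
Fill Support tier2 block (20 at 29) → 165 left.
Finance/tier1 (27): +45 → 120 left.
Sales tier1 at 23: fill all 15 → 105 left.
QA/tier1 (18): +25 → 80 left.
QA tier2 at 12: fill all 60 → 20 left.
Fill Sales tier2 block (20 at 11) → 0 left.
Total = 30×10 + 29×20 + 27×45 + 23×15 + 18×25 + 12×60 + 11×20 = 3830.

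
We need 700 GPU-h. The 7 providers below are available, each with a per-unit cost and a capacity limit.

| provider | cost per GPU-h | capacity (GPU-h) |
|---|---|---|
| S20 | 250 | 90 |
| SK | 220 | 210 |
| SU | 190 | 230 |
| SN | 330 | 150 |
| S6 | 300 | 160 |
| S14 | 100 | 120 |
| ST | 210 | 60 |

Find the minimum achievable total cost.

Use providers in increasing cost order.
S14 at 100: take all 120 GPU-h → 580 still needed.
SU (190): use full 230 → 350 GPU-h to go.
ST at 210: take all 60 GPU-h → 290 still needed.
Take 210 from SK at 220 → need 80 more.
S20 (250): take the remaining 80 → done.
S6, SN: unused.
Cost = 120×100 + 230×190 + 60×210 + 210×220 + 80×250 = 134500.

134500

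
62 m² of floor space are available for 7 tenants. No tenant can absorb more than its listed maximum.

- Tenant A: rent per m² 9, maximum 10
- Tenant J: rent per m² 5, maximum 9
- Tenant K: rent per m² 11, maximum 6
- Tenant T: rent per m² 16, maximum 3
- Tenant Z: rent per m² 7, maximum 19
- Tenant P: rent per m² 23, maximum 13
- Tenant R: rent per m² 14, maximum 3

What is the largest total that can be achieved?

Highest rent per m² first: Tenant P 23 > Tenant T 16 > Tenant R 14 > Tenant K 11 > Tenant A 9 > Tenant Z 7 > Tenant J 5.
Tenant P: +13 to 13 (cap) ; 49 left.
Tenant T: +3 to 3 (cap) ; 46 left.
Tenant R: +3 to 3 (cap) ; 43 left.
Tenant K: +6 to 6 (cap) ; 37 left.
Tenant A takes 10 to reach its cap of 10 ; 27 left.
Tenant Z: +19 to 19 (cap) ; 8 left.
Only 8 left; Tenant J takes them to reach 8.
Total = 9×10 + 5×8 + 11×6 + 16×3 + 7×19 + 23×13 + 14×3 = 718.

718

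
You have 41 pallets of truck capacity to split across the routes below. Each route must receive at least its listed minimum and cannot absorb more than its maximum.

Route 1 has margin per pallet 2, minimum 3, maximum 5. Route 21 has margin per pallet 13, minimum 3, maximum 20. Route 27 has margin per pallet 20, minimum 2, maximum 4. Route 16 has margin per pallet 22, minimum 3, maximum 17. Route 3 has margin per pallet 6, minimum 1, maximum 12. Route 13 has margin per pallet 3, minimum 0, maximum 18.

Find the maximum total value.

Meeting every minimum uses 3+3+2+3+1+0 = 12 pallets, leaving 29.
Highest margin per pallet first: Route 16 22 > Route 27 20 > Route 21 13 > Route 3 6 > Route 13 3 > Route 1 2.
Route 16: +14 to 17 (cap) → 15 left.
Route 27 takes 2 more to reach its cap of 4 → 13 left.
Route 21 has room for 17 more but only 13 remain, so it gets 16.
Total = 2×3 + 13×16 + 20×4 + 22×17 + 6×1 = 674.

674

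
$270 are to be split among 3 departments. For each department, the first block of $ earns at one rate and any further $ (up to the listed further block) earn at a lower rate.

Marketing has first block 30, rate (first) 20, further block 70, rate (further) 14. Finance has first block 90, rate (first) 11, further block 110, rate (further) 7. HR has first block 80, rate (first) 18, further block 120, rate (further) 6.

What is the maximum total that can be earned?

4010

Rank every tier by rate: Marketing/tier1 20 > HR/tier1 18 > Marketing/tier2 14 > Finance/tier1 11 > Finance/tier2 7 > HR/tier2 6.
Fill Marketing tier1 block (30 at 20) ; 240 left.
HR/tier1 (18): +80 ; 160 left.
Marketing tier2 at 14: fill all 70 ; 90 left.
Finance/tier1 (11): +90 ; 0 left.
Total = 20×30 + 18×80 + 14×70 + 11×90 = 4010.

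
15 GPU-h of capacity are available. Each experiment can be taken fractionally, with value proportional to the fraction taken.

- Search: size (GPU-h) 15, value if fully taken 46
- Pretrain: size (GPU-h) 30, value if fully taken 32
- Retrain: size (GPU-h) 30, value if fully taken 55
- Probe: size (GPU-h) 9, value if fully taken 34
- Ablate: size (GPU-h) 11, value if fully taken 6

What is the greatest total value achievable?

Rank by value-to-size ratio: Probe 34/9≈3.78, Search 46/15≈3.07, Retrain 55/30≈1.83, Pretrain 32/30≈1.07, Ablate 6/11≈0.545.
Take all of Probe (9 GPU-h, value 34) — 6 GPU-h left.
Fill the last 6 GPU-h with part of Search: 6/15 of it earns 18.4.
Total value = 52.4.

52.4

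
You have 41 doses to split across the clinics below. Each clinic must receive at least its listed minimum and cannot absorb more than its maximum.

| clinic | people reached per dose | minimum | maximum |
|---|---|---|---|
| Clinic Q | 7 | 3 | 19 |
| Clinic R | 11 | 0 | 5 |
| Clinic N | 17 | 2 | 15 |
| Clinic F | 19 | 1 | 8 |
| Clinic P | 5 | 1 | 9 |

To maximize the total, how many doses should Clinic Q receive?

12

Meeting every minimum uses 3+0+2+1+1 = 7 doses, leaving 34.
Order the clinics by people reached per dose: Clinic F 19 > Clinic N 17 > Clinic R 11 > Clinic Q 7 > Clinic P 5.
Clinic F takes 7 more to reach its cap of 8 — 27 left.
Clinic N: +13 to 15 (cap) — 14 left.
Give Clinic R 5 more to hit its cap of 5 — 9 left.
Only 9 left; Clinic Q takes them to reach 12.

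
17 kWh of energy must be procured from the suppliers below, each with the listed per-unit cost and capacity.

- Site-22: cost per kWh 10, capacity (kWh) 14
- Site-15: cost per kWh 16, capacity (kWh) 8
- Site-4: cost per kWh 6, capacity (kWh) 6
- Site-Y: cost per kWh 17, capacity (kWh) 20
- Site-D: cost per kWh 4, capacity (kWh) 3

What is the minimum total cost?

128

Use suppliers in increasing cost order.
Site-D (4): use full 3 → 14 kWh to go.
Site-4 (6): use full 6 → 8 kWh to go.
Site-22 (10): take the remaining 8 → done.
Site-15, Site-Y: unused.
Cost = 3×4 + 6×6 + 8×10 = 128.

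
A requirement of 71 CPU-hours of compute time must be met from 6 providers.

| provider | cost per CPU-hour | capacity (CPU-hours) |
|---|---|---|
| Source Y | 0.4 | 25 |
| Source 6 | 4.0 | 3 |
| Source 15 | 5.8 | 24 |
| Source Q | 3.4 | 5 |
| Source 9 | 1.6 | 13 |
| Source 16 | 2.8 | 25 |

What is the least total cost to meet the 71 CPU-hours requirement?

129.8

Cheapest first:
Take 25 from Source Y at 0.4 → need 46 more.
Source 9 (1.6): use full 13 → 33 CPU-hours to go.
Take 25 from Source 16 at 2.8 → need 8 more.
Source Q at 3.4: take all 5 CPU-hours → 3 still needed.
Take 3 from Source 6 at 4.0 → need 0 more.
Source 15: unused.
Cost = 25×0.4 + 13×1.6 + 25×2.8 + 5×3.4 + 3×4.0 = 129.8.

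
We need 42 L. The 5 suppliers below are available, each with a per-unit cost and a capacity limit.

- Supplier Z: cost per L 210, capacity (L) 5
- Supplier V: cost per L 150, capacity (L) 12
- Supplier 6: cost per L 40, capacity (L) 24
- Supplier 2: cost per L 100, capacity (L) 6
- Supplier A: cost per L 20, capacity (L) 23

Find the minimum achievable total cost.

1220

Cheapest first:
Supplier A at 20: take all 23 L — 19 still needed.
Supplier 6 at 40: take 19 of its 24 — requirement met.
Supplier 2, Supplier V, Supplier Z: unused.
Cost = 23×20 + 19×40 = 1220.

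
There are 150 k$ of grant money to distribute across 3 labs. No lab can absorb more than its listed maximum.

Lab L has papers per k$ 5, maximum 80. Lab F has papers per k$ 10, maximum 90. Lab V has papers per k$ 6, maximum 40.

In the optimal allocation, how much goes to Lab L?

Rank by papers per k$: Lab F 10 > Lab V 6 > Lab L 5.
Lab F takes 90 to reach its cap of 90 → 60 left.
Lab V takes 40 to reach its cap of 40 → 20 left.
Lab L: +20 (room for 80) → 20. Pool exhausted.

20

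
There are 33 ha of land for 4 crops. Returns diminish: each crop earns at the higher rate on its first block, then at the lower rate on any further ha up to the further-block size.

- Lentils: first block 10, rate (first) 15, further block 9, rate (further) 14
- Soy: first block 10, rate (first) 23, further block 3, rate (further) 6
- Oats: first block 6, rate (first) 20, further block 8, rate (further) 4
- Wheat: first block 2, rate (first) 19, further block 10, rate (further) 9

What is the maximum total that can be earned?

Rank every tier by rate: Soy/first 23 > Oats/first 20 > Wheat/first 19 > Lentils/first 15 > Lentils/second 14 > Wheat/second 9 > Soy/second 6 > Oats/second 4.
Fill Soy first block (10 at 23) — 23 left.
Oats/first (20): +6 — 17 left.
Wheat/first (19): +2 — 15 left.
Fill Lentils first block (10 at 15) — 5 left.
5 remain; put them into Lentils second at 14.
Total = 23×10 + 20×6 + 19×2 + 15×10 + 14×5 = 608.

608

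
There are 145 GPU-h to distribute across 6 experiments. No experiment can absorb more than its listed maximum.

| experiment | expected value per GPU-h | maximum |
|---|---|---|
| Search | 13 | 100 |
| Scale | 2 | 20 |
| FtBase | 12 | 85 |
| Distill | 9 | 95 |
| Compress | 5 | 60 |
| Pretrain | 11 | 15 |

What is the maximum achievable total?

Rank by expected value per GPU-h: Search 13 > FtBase 12 > Pretrain 11 > Distill 9 > Compress 5 > Scale 2.
Search: +100 to 100 (cap) → 45 left.
Only 45 left; FtBase takes them to reach 45.
Total = 13×100 + 12×45 = 1840.

1840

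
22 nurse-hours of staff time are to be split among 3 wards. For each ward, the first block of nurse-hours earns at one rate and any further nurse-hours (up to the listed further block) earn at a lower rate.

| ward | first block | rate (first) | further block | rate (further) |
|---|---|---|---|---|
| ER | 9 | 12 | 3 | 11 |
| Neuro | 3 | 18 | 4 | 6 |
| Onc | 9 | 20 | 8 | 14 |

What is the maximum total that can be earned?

370

Rank every tier by rate: Onc/tier1 20 > Neuro/tier1 18 > Onc/tier2 14 > ER/tier1 12 > ER/tier2 11 > Neuro/tier2 6.
Onc tier1 at 20: fill all 9 → 13 left.
Neuro tier1 at 18: fill all 3 → 10 left.
Onc/tier2 (14): +8 → 2 left.
2 remain; put them into ER tier1 at 12.
Total = 20×9 + 18×3 + 14×8 + 12×2 = 370.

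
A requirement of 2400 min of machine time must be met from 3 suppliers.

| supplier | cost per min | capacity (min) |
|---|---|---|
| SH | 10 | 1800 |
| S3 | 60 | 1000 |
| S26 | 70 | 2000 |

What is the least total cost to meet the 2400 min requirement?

Fill from the cheapest supplier first.
SH (10): use full 1800 ; 600 min to go.
S3 (60): take the remaining 600 ; done.
S26: unused.
Cost = 1800×10 + 600×60 = 54000.

54000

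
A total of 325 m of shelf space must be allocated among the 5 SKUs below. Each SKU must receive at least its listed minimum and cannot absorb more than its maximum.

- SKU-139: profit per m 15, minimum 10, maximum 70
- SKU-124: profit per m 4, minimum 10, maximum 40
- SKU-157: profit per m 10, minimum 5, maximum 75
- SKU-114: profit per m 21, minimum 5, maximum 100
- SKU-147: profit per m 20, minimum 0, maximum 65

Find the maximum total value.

5260

Meeting every minimum uses 10+10+5+5+0 = 30 m, leaving 295.
Order the SKUs by profit per m: SKU-114 21 > SKU-147 20 > SKU-139 15 > SKU-157 10 > SKU-124 4.
Give SKU-114 95 more to hit its cap of 100 → 200 left.
SKU-147 takes 65 more to reach its cap of 65 → 135 left.
SKU-139: +60 to 70 (cap) → 75 left.
SKU-157 takes 70 more to reach its cap of 75 → 5 left.
SKU-124: +5 (room for 30) → 15. Pool exhausted.
Total = 15×70 + 4×15 + 10×75 + 21×100 + 20×65 = 5260.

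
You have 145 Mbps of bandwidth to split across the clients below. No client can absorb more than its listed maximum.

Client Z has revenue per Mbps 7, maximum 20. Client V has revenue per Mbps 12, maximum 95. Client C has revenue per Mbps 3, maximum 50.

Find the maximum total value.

1370

Rank by revenue per Mbps: Client V 12 > Client Z 7 > Client C 3.
Client V takes 95 to reach its cap of 95 ; 50 left.
Client Z takes 20 to reach its cap of 20 ; 30 left.
Client C has room for 50 but only 30 remain, so it gets 30.
Total = 7×20 + 12×95 + 3×30 = 1370.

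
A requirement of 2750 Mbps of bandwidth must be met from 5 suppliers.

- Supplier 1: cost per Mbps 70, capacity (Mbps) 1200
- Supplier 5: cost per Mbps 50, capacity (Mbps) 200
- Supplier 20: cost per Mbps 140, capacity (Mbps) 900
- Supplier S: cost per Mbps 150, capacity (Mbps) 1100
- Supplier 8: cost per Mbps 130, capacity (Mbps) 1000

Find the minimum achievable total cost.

273000

Use suppliers in increasing cost order.
Take 200 from Supplier 5 at 50 — need 2550 more.
Supplier 1 (70): use full 1200 — 1350 Mbps to go.
Supplier 8 (130): use full 1000 — 350 Mbps to go.
Take 350 from Supplier 20 at 140 to finish.
Supplier S: unused.
Cost = 200×50 + 1200×70 + 1000×130 + 350×140 = 273000.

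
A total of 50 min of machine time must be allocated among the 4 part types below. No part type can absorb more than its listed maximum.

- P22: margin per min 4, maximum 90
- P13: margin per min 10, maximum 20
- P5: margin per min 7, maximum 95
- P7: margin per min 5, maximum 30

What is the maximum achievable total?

410

Highest margin per min first: P13 10 > P5 7 > P7 5 > P22 4.
Give P13 20 to hit its cap of 20 — 30 left.
Only 30 left; P5 takes them to reach 30.
Total = 10×20 + 7×30 = 410.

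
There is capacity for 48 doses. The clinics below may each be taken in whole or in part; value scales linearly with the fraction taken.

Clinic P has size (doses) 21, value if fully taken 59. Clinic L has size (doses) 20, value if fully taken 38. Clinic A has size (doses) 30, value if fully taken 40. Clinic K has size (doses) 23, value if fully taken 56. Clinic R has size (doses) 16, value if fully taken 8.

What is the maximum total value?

Sort by value density: Clinic P 59/21≈2.81, Clinic K 56/23≈2.43, Clinic L 38/20≈1.9, Clinic A 40/30≈1.33, Clinic R 8/16≈0.5.
Take all of Clinic P (21 doses, value 59) → 27 doses left.
All 23 doses of Clinic K fit (value 56) → 4 remain.
Fill the last 4 doses with part of Clinic L: 4/20 of it earns 7.6.
Total value = 122.6.

122.6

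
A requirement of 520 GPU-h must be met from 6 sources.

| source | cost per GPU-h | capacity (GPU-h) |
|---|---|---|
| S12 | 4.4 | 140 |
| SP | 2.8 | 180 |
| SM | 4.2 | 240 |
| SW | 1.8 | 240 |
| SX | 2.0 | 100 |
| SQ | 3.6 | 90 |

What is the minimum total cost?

1136

Use sources in increasing cost order.
Take 240 from SW at 1.8 — need 280 more.
Take 100 from SX at 2.0 — need 180 more.
Take 180 from SP at 2.8 — need 0 more.
SQ, SM, S12: unused.
Cost = 240×1.8 + 100×2.0 + 180×2.8 = 1136.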